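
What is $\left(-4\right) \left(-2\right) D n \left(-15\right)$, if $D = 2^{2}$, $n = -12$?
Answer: $5760$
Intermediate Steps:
$D = 4$
$\left(-4\right) \left(-2\right) D n \left(-15\right) = \left(-4\right) \left(-2\right) 4 \left(-12\right) \left(-15\right) = 8 \cdot 4 \left(-12\right) \left(-15\right) = 32 \left(-12\right) \left(-15\right) = \left(-384\right) \left(-15\right) = 5760$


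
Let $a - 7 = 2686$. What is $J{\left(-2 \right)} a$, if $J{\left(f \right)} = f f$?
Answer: $10772$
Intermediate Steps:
$a = 2693$ ($a = 7 + 2686 = 2693$)
$J{\left(f \right)} = f^{2}$
$J{\left(-2 \right)} a = \left(-2\right)^{2} \cdot 2693 = 4 \cdot 2693 = 10772$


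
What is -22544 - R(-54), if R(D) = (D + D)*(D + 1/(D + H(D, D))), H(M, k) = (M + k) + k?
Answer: -56753/2 ≈ -28377.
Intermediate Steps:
H(M, k) = M + 2*k
R(D) = 2*D*(D + 1/(4*D)) (R(D) = (D + D)*(D + 1/(D + (D + 2*D))) = (2*D)*(D + 1/(D + 3*D)) = (2*D)*(D + 1/(4*D)) = 2*D*(D + 1/(4*D)))
-22544 - R(-54) = -22544 - (1/2 + 2*(-54)**2) = -22544 - (1/2 + 2*2916) = -22544 - (1/2 + 5832) = -22544 - 1*11665/2 = -22544 - 11665/2 = -56753/2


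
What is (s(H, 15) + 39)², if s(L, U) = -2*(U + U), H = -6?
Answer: 441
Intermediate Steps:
s(L, U) = -4*U
(s(H, 15) + 39)² = (-4*15 + 39)² = (-60 + 39)² = (-21)² = 441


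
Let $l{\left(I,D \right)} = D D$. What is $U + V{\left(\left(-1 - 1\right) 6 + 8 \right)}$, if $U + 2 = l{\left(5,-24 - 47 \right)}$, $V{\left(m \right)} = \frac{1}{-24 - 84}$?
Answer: $\frac{544211}{108} \approx 5039.0$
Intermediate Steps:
$V{\left(m \right)} = - \frac{1}{108}$ ($V{\left(m \right)} = \frac{1}{-108} = - \frac{1}{108}$)
$l{\left(I,D \right)} = D^{2}$
$U = 5039$ ($U = -2 + \left(-24 - 47\right)^{2} = -2 + \left(-71\right)^{2} = -2 + 5041 = 5039$)
$U + V{\left(\left(-1 - 1\right) 6 + 8 \right)} = 5039 - \frac{1}{108} = \frac{544211}{108}$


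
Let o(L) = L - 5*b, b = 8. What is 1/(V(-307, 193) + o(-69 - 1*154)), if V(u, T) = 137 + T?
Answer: 1/67 ≈ 0.014925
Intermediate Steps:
o(L) = -40 + L (o(L) = L - 5*8 = L - 40 = -40 + L)
1/(V(-307, 193) + o(-69 - 1*154)) = 1/((137 + 193) + (-40 + (-69 - 1*154))) = 1/(330 + (-40 + (-69 - 154))) = 1/(330 + (-40 - 223)) = 1/(330 - 263) = 1/67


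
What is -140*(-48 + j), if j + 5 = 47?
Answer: 840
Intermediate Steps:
j = 42 (j = -5 + 47 = 42)
-140*(-48 + j) = -140*(-48 + 42) = -140*(-6) = 840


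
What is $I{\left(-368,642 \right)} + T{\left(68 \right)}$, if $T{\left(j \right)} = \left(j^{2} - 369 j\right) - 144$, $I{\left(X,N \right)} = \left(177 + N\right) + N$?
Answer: $-19151$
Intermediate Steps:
$I{\left(X,N \right)} = 177 + 2 N$
$T{\left(j \right)} = -144 + j^{2} - 369 j$
$I{\left(-368,642 \right)} + T{\left(68 \right)} = \left(177 + 2 \cdot 642\right) - \left(25236 - 4624\right) = \left(177 + 1284\right) - 20612 = 1461 - 20612 = -19151$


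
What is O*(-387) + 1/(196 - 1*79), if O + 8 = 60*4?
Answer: -10504727/117 ≈ -89784.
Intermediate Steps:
O = 232 (O = -8 + 60*4 = -8 + 240 = 232)
O*(-387) + 1/(196 - 1*79) = 232*(-387) + 1/(196 - 1*79) = -89784 + 1/(196 - 79) = -89784 + 1/117 = -10504727/117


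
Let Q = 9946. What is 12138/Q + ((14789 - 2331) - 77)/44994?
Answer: 111546433/74585054 ≈ 1.4956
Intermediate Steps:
12138/Q + ((14789 - 2331) - 77)/44994 = 12138/9946 + ((14789 - 2331) - 77)/44994 = 12138*(1/9946) + (12458 - 77)*(1/44994) = 6069/4973 + 12381*(1/44994) = 6069/4973 + 4127/14998 = 111546433/74585054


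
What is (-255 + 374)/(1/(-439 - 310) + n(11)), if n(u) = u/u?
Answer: 5243/44 ≈ 119.16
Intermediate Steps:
n(u) = 1
(-255 + 374)/(1/(-439 - 310) + n(11)) = (-255 + 374)/(1/(-439 - 310) + 1) = 119/(1/(-749) + 1) = 119/(-1/749 + 1) = 119/(748/749) = 119*(749/748) = 5243/44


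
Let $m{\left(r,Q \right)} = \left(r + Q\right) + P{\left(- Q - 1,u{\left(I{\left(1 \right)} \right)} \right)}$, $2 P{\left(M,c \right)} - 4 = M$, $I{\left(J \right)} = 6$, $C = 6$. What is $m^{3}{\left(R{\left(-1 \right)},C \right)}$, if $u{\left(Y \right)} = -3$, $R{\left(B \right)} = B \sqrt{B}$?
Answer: $\frac{621}{8} - \frac{239 i}{4} \approx 77.625 - 59.75 i$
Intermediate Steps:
$R{\left(B \right)} = B^{\frac{3}{2}}$
$P{\left(M,c \right)} = 2 + \frac{M}{2}$
$m{\left(r,Q \right)} = \frac{3}{2} + r + \frac{Q}{2}$ ($m{\left(r,Q \right)} = \left(r + Q\right) + \left(2 + \frac{- Q - 1}{2}\right) = \left(Q + r\right) + \left(2 + \frac{-1 - Q}{2}\right) = \left(Q + r\right) + \left(2 - \left(\frac{1}{2} + \frac{Q}{2}\right)\right) = \left(Q + r\right) - \left(- \frac{3}{2} + \frac{Q}{2}\right) = \frac{3}{2} + r + \frac{Q}{2}$)
$m^{3}{\left(R{\left(-1 \right)},C \right)} = \left(\frac{3}{2} + \left(-1\right)^{\frac{3}{2}} + \frac{1}{2} \cdot 6\right)^{3} = \left(\frac{3}{2} - i + 3\right)^{3} = \left(\frac{9}{2} - i\right)^{3}$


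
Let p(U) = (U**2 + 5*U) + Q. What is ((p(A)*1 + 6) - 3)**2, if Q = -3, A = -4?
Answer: 16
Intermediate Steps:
p(U) = -3 + U**2 + 5*U (p(U) = (U**2 + 5*U) - 3 = -3 + U**2 + 5*U)
((p(A)*1 + 6) - 3)**2 = (((-3 + (-4)**2 + 5*(-4))*1 + 6) - 3)**2 = (((-3 + 16 - 20)*1 + 6) - 3)**2 = ((-7*1 + 6) - 3)**2 = ((-7 + 6) - 3)**2 = (-1 - 3)**2 = (-4)**2 = 16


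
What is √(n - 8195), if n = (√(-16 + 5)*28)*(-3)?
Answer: √(-8195 - 84*I*√11) ≈ 1.539 - 90.539*I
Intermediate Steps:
n = -84*I*√11 (n = (√(-11)*28)*(-3) = ((I*√11)*28)*(-3) = (28*I*√11)*(-3) = -84*I*√11 ≈ -278.6*I)
√(n - 8195) = √(-84*I*√11 - 8195) = √(-8195 - 84*I*√11)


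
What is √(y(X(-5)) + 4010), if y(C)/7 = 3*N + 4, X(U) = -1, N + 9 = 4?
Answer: 3*√437 ≈ 62.714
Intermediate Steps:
N = -5 (N = -9 + 4 = -5)
y(C) = -77 (y(C) = 7*(3*(-5) + 4) = 7*(-15 + 4) = 7*(-11) = -77)
√(y(X(-5)) + 4010) = √(-77 + 4010) = √3933 = 3*√437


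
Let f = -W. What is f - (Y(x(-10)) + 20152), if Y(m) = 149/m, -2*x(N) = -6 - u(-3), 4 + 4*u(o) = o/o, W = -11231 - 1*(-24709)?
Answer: -707422/21 ≈ -33687.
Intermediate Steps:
W = 13478 (W = -11231 + 24709 = 13478)
u(o) = -3/4 (u(o) = -1 + (o/o)/4 = -1 + (1/4)*1 = -1 + 1/4 = -3/4)
x(N) = 21/8 (x(N) = -(-6 - 1*(-3/4))/2 = -(-6 + 3/4)/2 = -1/2*(-21/4) = 21/8)
f = -13478 (f = -1*13478 = -13478)
f - (Y(x(-10)) + 20152) = -13478 - (149/(21/8) + 20152) = -13478 - (149*(8/21) + 20152) = -13478 - (1192/21 + 20152) = -13478 - 1*424384/21 = -13478 - 424384/21 = -707422/21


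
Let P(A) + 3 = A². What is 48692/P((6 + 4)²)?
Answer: 48692/9997 ≈ 4.8707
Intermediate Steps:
P(A) = -3 + A²
48692/P((6 + 4)²) = 48692/(-3 + ((6 + 4)²)²) = 48692/(-3 + (10²)²) = 48692/(-3 + 100²) = 48692/(-3 + 10000) = 48692/9997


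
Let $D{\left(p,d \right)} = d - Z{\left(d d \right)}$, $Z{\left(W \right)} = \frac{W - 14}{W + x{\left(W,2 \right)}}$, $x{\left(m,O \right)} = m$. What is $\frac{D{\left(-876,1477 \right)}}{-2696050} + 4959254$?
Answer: $\frac{8333688068917336207}{1680431788700} \approx 4.9593 \cdot 10^{6}$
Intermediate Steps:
$Z{\left(W \right)} = \frac{-14 + W}{2 W}$ ($Z{\left(W \right)} = \frac{W - 14}{W + W} = \frac{-14 + W}{2 W}$)
$D{\left(p,d \right)} = d - \frac{-14 + d^{2}}{2 d^{2}}$ ($D{\left(p,d \right)} = d - \frac{-14 + d d}{2 d d} = d - \frac{-14 + d^{2}}{2 d^{2}}$)
$\frac{D{\left(-876,1477 \right)}}{-2696050} + 4959254 = \frac{- \frac{1}{2} + 1477 + \frac{7}{2181529}}{-2696050} + 4959254 = \left(- \frac{1}{2} + 1477 + 7 \cdot \frac{1}{2181529}\right) \left(- \frac{1}{2696050}\right) + 4959254 = \left(- \frac{1}{2} + 1477 + \frac{1}{311647}\right) \left(- \frac{1}{2696050}\right) + 4959254 = \frac{920293593}{623294} \left(- \frac{1}{2696050}\right) + 4959254 = - \frac{920293593}{1680431788700} + 4959254 = \frac{8333688068917336207}{1680431788700}$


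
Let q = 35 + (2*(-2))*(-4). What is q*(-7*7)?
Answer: -2499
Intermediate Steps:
q = 51 (q = 35 - 4*(-4) = 35 + 16 = 51)
q*(-7*7) = 51*(-7*7) = 51*(-49) = -2499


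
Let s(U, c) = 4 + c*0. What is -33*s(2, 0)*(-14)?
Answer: 1848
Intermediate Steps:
s(U, c) = 4 (s(U, c) = 4 + 0 = 4)
-33*s(2, 0)*(-14) = -33*4*(-14) = -132*(-14) = 1848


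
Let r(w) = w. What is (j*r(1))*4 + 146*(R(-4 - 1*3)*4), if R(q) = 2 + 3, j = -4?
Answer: 2904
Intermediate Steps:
R(q) = 5
(j*r(1))*4 + 146*(R(-4 - 1*3)*4) = -4*1*4 + 146*(5*4) = -4*4 + 146*20 = -16 + 2920 = 2904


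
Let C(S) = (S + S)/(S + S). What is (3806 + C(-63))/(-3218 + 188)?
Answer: -1269/1010 ≈ -1.2564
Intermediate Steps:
C(S) = 1 (C(S) = (2*S)/((2*S)) = (2*S)*(1/(2*S)) = 1)
(3806 + C(-63))/(-3218 + 188) = (3806 + 1)/(-3218 + 188) = 3807/(-3030) = 3807*(-1/3030) = -1269/1010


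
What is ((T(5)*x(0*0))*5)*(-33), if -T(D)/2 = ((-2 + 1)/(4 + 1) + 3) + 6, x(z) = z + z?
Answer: 0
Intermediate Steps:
x(z) = 2*z
T(D) = -88/5 (T(D) = -2*(((-2 + 1)/(4 + 1) + 3) + 6) = -2*((-1/5 + 3) + 6) = -2*((-1*⅕ + 3) + 6) = -2*((-⅕ + 3) + 6) = -2*(14/5 + 6) = -2*44/5 = -88/5)
((T(5)*x(0*0))*5)*(-33) = (-176*0*0/5*5)*(-33) = (-176*0/5*5)*(-33) = (-88/5*0*5)*(-33) = (0*5)*(-33) = 0*(-33) = 0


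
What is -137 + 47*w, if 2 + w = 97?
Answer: 4328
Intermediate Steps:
w = 95 (w = -2 + 97 = 95)
-137 + 47*w = -137 + 47*95 = -137 + 4465 = 4328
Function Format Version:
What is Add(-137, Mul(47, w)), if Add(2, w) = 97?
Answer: 4328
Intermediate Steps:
w = 95 (w = Add(-2, 97) = 95)
Add(-137, Mul(47, w)) = Add(-137, Mul(47, 95)) = Add(-137, 4465) = 4328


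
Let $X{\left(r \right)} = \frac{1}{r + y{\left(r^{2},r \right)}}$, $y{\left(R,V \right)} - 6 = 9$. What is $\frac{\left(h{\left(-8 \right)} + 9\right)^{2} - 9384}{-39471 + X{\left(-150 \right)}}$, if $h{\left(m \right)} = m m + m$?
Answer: $\frac{696465}{5328586} \approx 0.1307$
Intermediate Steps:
$y{\left(R,V \right)} = 15$ ($y{\left(R,V \right)} = 6 + 9 = 15$)
$X{\left(r \right)} = \frac{1}{15 + r}$ ($X{\left(r \right)} = \frac{1}{r + 15} = \frac{1}{15 + r}$)
$h{\left(m \right)} = m + m^{2}$ ($h{\left(m \right)} = m^{2} + m = m + m^{2}$)
$\frac{\left(h{\left(-8 \right)} + 9\right)^{2} - 9384}{-39471 + X{\left(-150 \right)}} = \frac{\left(- 8 \left(1 - 8\right) + 9\right)^{2} - 9384}{-39471 + \frac{1}{15 - 150}} = \frac{\left(\left(-8\right) \left(-7\right) + 9\right)^{2} - 9384}{-39471 + \frac{1}{-135}} = \frac{\left(56 + 9\right)^{2} - 9384}{-39471 - \frac{1}{135}} = \frac{65^{2} - 9384}{- \frac{5328586}{135}} = \left(4225 - 9384\right) \left(- \frac{135}{5328586}\right) = \left(-5159\right) \left(- \frac{135}{5328586}\right) = \frac{696465}{5328586}$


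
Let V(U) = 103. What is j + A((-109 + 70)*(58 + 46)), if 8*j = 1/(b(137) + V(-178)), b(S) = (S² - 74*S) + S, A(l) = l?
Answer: -287846207/70968 ≈ -4056.0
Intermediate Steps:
b(S) = S² - 73*S
j = 1/70968 (j = 1/(8*(137*(-73 + 137) + 103)) = 1/(8*(137*64 + 103)) = 1/(8*(8768 + 103)) = (⅛)/8871 = (⅛)*(1/8871) = 1/70968 ≈ 1.4091e-5)
j + A((-109 + 70)*(58 + 46)) = 1/70968 + (-109 + 70)*(58 + 46) = 1/70968 - 39*104 = 1/70968 - 4056 = -287846207/70968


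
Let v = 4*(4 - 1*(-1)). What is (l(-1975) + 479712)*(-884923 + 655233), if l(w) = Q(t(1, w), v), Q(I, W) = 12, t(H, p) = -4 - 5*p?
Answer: -110187805560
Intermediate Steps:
v = 20 (v = 4*(4 + 1) = 4*5 = 20)
l(w) = 12
(l(-1975) + 479712)*(-884923 + 655233) = (12 + 479712)*(-884923 + 655233) = 479724*(-229690) = -110187805560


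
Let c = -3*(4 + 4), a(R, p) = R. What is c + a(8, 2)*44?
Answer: 328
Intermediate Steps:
c = -24 (c = -3*8 = -24)
c + a(8, 2)*44 = -24 + 8*44 = -24 + 352 = 328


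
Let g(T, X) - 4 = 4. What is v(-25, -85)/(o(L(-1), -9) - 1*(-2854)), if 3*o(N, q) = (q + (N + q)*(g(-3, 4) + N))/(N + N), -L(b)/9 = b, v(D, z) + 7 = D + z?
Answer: -702/17123 ≈ -0.040998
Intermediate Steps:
v(D, z) = -7 + D + z (v(D, z) = -7 + (D + z) = -7 + D + z)
g(T, X) = 8 (g(T, X) = 4 + 4 = 8)
L(b) = -9*b
o(N, q) = (q + (8 + N)*(N + q))/(6*N) (o(N, q) = ((q + (N + q)*(8 + N))/(N + N))/3 = ((q + (8 + N)*(N + q))/((2*N)))/3 = ((q + (8 + N)*(N + q))*(1/(2*N)))/3 = ((q + (8 + N)*(N + q))/(2*N))/3 = (q + (8 + N)*(N + q))/(6*N))
v(-25, -85)/(o(L(-1), -9) - 1*(-2854)) = (-7 - 25 - 85)/((9*(-9) + (-9*(-1))*(8 - 9*(-1) - 9))/(6*((-9*(-1)))) - 1*(-2854)) = -117/((⅙)*(-81 + 9*(8 + 9 - 9))/9 + 2854) = -117/((⅙)*(⅑)*(-81 + 9*8) + 2854) = -117/((⅙)*(⅑)*(-81 + 72) + 2854) = -117/((⅙)*(⅑)*(-9) + 2854) = -117/(-⅙ + 2854) = -117/17123/6 = -117*6/17123 = -702/17123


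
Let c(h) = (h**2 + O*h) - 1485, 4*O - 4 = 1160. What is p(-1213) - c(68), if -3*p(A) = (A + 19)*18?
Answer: -15763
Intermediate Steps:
p(A) = -114 - 6*A (p(A) = -(A + 19)*18/3 = -(19 + A)*18/3 = -(342 + 18*A)/3 = -114 - 6*A)
O = 291 (O = 1 + (1/4)*1160 = 1 + 290 = 291)
c(h) = -1485 + h**2 + 291*h (c(h) = (h**2 + 291*h) - 1485 = -1485 + h**2 + 291*h)
p(-1213) - c(68) = (-114 - 6*(-1213)) - (-1485 + 68**2 + 291*68) = (-114 + 7278) - (-1485 + 4624 + 19788) = 7164 - 1*22927 = 7164 - 22927 = -15763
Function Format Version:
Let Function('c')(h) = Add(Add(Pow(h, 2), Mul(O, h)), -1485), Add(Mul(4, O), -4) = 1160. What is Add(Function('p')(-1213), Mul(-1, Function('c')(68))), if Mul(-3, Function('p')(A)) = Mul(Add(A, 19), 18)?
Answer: -15763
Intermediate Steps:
Function('p')(A) = Add(-114, Mul(-6, A)) (Function('p')(A) = Mul(Rational(-1, 3), Mul(Add(A, 19), 18)) = Mul(Rational(-1, 3), Mul(Add(19, A), 18)) = Mul(Rational(-1, 3), Add(342, Mul(18, A))) = Add(-114, Mul(-6, A)))
O = 291 (O = Add(1, Mul(Rational(1, 4), 1160)) = Add(1, 290) = 291)
Function('c')(h) = Add(-1485, Pow(h, 2), Mul(291, h)) (Function('c')(h) = Add(Add(Pow(h, 2), Mul(291, h)), -1485) = Add(-1485, Pow(h, 2), Mul(291, h)))
Add(Function('p')(-1213), Mul(-1, Function('c')(68))) = Add(Add(-114, Mul(-6, -1213)), Mul(-1, Add(-1485, Pow(68, 2), Mul(291, 68)))) = Add(Add(-114, 7278), Mul(-1, Add(-1485, 4624, 19788))) = Add(7164, Mul(-1, 22927)) = Add(7164, -22927) = -15763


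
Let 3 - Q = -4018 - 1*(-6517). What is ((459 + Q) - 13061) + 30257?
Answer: 15159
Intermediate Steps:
Q = -2496 (Q = 3 - (-4018 - 1*(-6517)) = 3 - (-4018 + 6517) = 3 - 1*2499 = 3 - 2499 = -2496)
((459 + Q) - 13061) + 30257 = ((459 - 2496) - 13061) + 30257 = (-2037 - 13061) + 30257 = -15098 + 30257 = 15159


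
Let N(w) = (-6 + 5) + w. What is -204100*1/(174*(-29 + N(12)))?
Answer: 51025/783 ≈ 65.166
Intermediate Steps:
N(w) = -1 + w
-204100*1/(174*(-29 + N(12))) = -204100*1/(174*(-29 + (-1 + 12))) = -204100*1/(174*(-29 + 11)) = -204100/(174*(-18)) = -204100/(-3132) = -204100*(-1/3132) = 51025/783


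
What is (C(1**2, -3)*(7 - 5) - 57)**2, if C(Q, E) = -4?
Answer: 4225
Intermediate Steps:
(C(1**2, -3)*(7 - 5) - 57)**2 = (-4*(7 - 5) - 57)**2 = (-4*2 - 57)**2 = (-8 - 57)**2 = (-65)**2 = 4225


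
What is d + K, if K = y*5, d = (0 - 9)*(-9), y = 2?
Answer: 91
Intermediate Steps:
d = 81 (d = -9*(-9) = 81)
K = 10 (K = 2*5 = 10)
d + K = 81 + 10 = 91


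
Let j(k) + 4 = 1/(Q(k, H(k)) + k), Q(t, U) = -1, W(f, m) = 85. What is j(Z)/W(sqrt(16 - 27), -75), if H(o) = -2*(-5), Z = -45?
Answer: -37/782 ≈ -0.047315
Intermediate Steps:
H(o) = 10
j(k) = -4 + 1/(-1 + k)
j(Z)/W(sqrt(16 - 27), -75) = ((5 - 4*(-45))/(-1 - 45))/85 = ((5 + 180)/(-46))*(1/85) = -1/46*185*(1/85) = -185/46*1/85 = -37/782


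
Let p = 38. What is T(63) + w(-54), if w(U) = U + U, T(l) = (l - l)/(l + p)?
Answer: -108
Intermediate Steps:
T(l) = 0 (T(l) = (l - l)/(l + 38) = 0/(38 + l) = 0)
w(U) = 2*U
T(63) + w(-54) = 0 + 2*(-54) = 0 - 108 = -108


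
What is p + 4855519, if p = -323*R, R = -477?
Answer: 5009590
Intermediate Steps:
p = 154071 (p = -323*(-477) = 154071)
p + 4855519 = 154071 + 4855519 = 5009590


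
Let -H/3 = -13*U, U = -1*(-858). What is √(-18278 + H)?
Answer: 4*√949 ≈ 123.22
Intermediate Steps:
U = 858
H = 33462 (H = -(-39)*858 = -3*(-11154) = 33462)
√(-18278 + H) = √(-18278 + 33462) = √15184 = 4*√949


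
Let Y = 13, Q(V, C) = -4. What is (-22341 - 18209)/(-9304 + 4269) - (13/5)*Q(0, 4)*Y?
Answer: 721282/5035 ≈ 143.25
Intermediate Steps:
(-22341 - 18209)/(-9304 + 4269) - (13/5)*Q(0, 4)*Y = (-22341 - 18209)/(-9304 + 4269) - (13/5)*(-4)*13 = -40550/(-5035) - (13*(⅕))*(-4)*13 = -40550*(-1/5035) - (13/5)*(-4)*13 = 8110/1007 - (-52)*13/5 = 8110/1007 - 1*(-676/5) = 8110/1007 + 676/5 = 721282/5035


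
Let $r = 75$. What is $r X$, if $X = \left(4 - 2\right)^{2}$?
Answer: $300$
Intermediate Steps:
$X = 4$ ($X = 2^{2} = 4$)
$r X = 75 \cdot 4 = 300$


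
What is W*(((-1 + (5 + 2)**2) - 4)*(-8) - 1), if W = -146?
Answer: 51538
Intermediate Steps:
W*(((-1 + (5 + 2)**2) - 4)*(-8) - 1) = -146*(((-1 + (5 + 2)**2) - 4)*(-8) - 1) = -146*(((-1 + 7**2) - 4)*(-8) - 1) = -146*(((-1 + 49) - 4)*(-8) - 1) = -146*((48 - 4)*(-8) - 1) = -146*(44*(-8) - 1) = -146*(-352 - 1) = -146*(-353) = 51538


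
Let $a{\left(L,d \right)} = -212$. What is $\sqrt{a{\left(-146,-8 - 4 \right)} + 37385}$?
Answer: $\sqrt{37173} \approx 192.8$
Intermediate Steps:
$\sqrt{a{\left(-146,-8 - 4 \right)} + 37385} = \sqrt{-212 + 37385} = \sqrt{37173}$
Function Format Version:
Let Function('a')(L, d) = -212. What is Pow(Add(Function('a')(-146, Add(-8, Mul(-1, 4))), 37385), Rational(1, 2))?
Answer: Pow(37173, Rational(1, 2)) ≈ 192.80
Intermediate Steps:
Pow(Add(Function('a')(-146, Add(-8, Mul(-1, 4))), 37385), Rational(1, 2)) = Pow(Add(-212, 37385), Rational(1, 2)) = Pow(37173, Rational(1, 2))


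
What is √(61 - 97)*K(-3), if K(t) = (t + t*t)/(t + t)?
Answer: -6*I ≈ -6.0*I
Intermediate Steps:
K(t) = (t + t²)/(2*t) (K(t) = (t + t²)/((2*t)) = (t + t²)*(1/(2*t)) = (t + t²)/(2*t))
√(61 - 97)*K(-3) = √(61 - 97)*(½ + (½)*(-3)) = √(-36)*(½ - 3/2) = (6*I)*(-1) = -6*I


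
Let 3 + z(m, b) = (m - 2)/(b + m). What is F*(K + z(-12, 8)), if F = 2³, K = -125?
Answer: -996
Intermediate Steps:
z(m, b) = -3 + (-2 + m)/(b + m) (z(m, b) = -3 + (m - 2)/(b + m) = -3 + (-2 + m)/(b + m))
F = 8
F*(K + z(-12, 8)) = 8*(-125 + (-2 - 3*8 - 2*(-12))/(8 - 12)) = 8*(-125 + (-2 - 24 + 24)/(-4)) = 8*(-125 - ¼*(-2)) = 8*(-125 + ½) = 8*(-249/2) = -996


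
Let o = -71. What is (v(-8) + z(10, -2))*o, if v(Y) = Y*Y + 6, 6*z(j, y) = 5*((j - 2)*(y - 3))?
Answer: -7810/3 ≈ -2603.3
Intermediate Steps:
z(j, y) = 5*(-3 + y)*(-2 + j)/6 (z(j, y) = (5*((j - 2)*(y - 3)))/6 = (5*((-2 + j)*(-3 + y)))/6 = (5*((-3 + y)*(-2 + j)))/6 = (5*(-3 + y)*(-2 + j))/6 = 5*(-3 + y)*(-2 + j)/6)
v(Y) = 6 + Y² (v(Y) = Y² + 6 = 6 + Y²)
(v(-8) + z(10, -2))*o = ((6 + (-8)²) + (5 - 5/2*10 - 5/3*(-2) + (⅚)*10*(-2)))*(-71) = ((6 + 64) + (5 - 25 + 10/3 - 50/3))*(-71) = (70 - 100/3)*(-71) = (110/3)*(-71) = -7810/3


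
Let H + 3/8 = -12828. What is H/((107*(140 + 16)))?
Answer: -34209/44512 ≈ -0.76853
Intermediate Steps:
H = -102627/8 (H = -3/8 - 12828 = -102627/8 ≈ -12828.)
H/((107*(140 + 16))) = -102627*1/(107*(140 + 16))/8 = -102627/(8*(107*156)) = -102627/8/16692 = -102627/8*1/16692 = -34209/44512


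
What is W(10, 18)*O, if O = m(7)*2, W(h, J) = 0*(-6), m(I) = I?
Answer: 0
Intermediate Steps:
W(h, J) = 0
O = 14 (O = 7*2 = 14)
W(10, 18)*O = 0*14 = 0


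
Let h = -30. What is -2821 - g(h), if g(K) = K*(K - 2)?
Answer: -3781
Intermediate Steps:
g(K) = K*(-2 + K)
-2821 - g(h) = -2821 - (-30)*(-2 - 30) = -2821 - (-30)*(-32) = -2821 - 1*960 = -2821 - 960 = -3781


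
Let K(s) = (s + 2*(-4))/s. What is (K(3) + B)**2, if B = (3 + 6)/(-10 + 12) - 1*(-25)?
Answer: 27889/36 ≈ 774.69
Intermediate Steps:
K(s) = (-8 + s)/s (K(s) = (s - 8)/s = (-8 + s)/s)
B = 59/2 (B = 9/2 + 25 = 59/2 ≈ 29.500)
(K(3) + B)**2 = ((-8 + 3)/3 + 59/2)**2 = ((1/3)*(-5) + 59/2)**2 = (-5/3 + 59/2)**2 = (167/6)**2 = 27889/36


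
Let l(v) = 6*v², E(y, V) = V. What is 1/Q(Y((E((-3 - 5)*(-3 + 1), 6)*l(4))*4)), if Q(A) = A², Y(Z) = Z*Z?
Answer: 1/28179280429056 ≈ 3.5487e-14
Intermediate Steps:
Y(Z) = Z²
1/Q(Y((E((-3 - 5)*(-3 + 1), 6)*l(4))*4)) = 1/((((6*(6*4²))*4)²)²) = 1/((((6*(6*16))*4)²)²) = 1/((((6*96)*4)²)²) = 1/(((576*4)²)²) = 1/((2304²)²) = 1/(5308416²) = 1/28179280429056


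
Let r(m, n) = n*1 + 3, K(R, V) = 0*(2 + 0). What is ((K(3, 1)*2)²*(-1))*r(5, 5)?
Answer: 0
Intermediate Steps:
K(R, V) = 0 (K(R, V) = 0*2 = 0)
r(m, n) = 3 + n (r(m, n) = n + 3 = 3 + n)
((K(3, 1)*2)²*(-1))*r(5, 5) = ((0*2)²*(-1))*(3 + 5) = (0²*(-1))*8 = (0*(-1))*8 = 0*8 = 0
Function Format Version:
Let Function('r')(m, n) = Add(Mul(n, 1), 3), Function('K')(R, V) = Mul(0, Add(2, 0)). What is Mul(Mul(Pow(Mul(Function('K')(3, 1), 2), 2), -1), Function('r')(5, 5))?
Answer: 0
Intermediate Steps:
Function('K')(R, V) = 0 (Function('K')(R, V) = Mul(0, 2) = 0)
Function('r')(m, n) = Add(3, n) (Function('r')(m, n) = Add(n, 3) = Add(3, n))
Mul(Mul(Pow(Mul(Function('K')(3, 1), 2), 2), -1), Function('r')(5, 5)) = Mul(Mul(Pow(Mul(0, 2), 2), -1), Add(3, 5)) = Mul(Mul(Pow(0, 2), -1), 8) = Mul(Mul(0, -1), 8) = Mul(0, 8) = 0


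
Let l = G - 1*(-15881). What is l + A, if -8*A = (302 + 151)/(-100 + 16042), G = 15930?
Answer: 1352349081/42512 ≈ 31811.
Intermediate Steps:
l = 31811 (l = 15930 - 1*(-15881) = 15930 + 15881 = 31811)
A = -151/42512 (A = -(302 + 151)/(8*(-100 + 16042)) = -453/(8*15942) = -⅛*151/5314 = -151/42512 ≈ -0.0035519)
l + A = 31811 - 151/42512 = 1352349081/42512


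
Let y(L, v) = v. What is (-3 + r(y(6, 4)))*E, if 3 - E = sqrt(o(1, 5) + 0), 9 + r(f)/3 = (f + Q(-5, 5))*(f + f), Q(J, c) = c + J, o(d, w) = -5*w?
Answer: 198 - 330*I ≈ 198.0 - 330.0*I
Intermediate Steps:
Q(J, c) = J + c
r(f) = -27 + 6*f**2 (r(f) = -27 + 3*((f + (-5 + 5))*(f + f)) = -27 + 3*((f + 0)*(2*f)) = -27 + 3*(f*(2*f)) = -27 + 3*(2*f**2) = -27 + 6*f**2)
E = 3 - 5*I (E = 3 - sqrt(-5*5 + 0) = 3 - sqrt(-25 + 0) = 3 - sqrt(-25) = 3 - 5*I ≈ 3.0 - 5.0*I)
(-3 + r(y(6, 4)))*E = (-3 + (-27 + 6*4**2))*(3 - 5*I) = (-3 + (-27 + 6*16))*(3 - 5*I) = (-3 + (-27 + 96))*(3 - 5*I) = (-3 + 69)*(3 - 5*I) = 66*(3 - 5*I) = 198 - 330*I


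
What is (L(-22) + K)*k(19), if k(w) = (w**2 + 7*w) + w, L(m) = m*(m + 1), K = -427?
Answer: 17955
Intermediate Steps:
L(m) = m*(1 + m)
k(w) = w**2 + 8*w
(L(-22) + K)*k(19) = (-22*(1 - 22) - 427)*(19*(8 + 19)) = (-22*(-21) - 427)*(19*27) = (462 - 427)*513 = 35*513 = 17955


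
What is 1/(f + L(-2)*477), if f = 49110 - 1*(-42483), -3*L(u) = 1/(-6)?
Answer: 2/183239 ≈ 1.0915e-5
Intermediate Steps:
L(u) = 1/18 (L(u) = -⅓/(-6) = -⅓*(-⅙) = 1/18)
f = 91593 (f = 49110 + 42483 = 91593)
1/(f + L(-2)*477) = 1/(91593 + (1/18)*477) = 1/(91593 + 53/2) = 1/(183239/2) = 2/183239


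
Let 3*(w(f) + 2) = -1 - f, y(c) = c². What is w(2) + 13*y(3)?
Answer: 114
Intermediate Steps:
w(f) = -7/3 - f/3 (w(f) = -2 + (-1 - f)/3 = -2 + (-⅓ - f/3) = -7/3 - f/3)
w(2) + 13*y(3) = (-7/3 - ⅓*2) + 13*3² = (-7/3 - ⅔) + 13*9 = -3 + 117 = 114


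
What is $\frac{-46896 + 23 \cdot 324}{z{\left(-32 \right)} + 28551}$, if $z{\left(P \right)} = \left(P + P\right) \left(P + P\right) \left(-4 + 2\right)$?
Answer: $- \frac{39444}{20359} \approx -1.9374$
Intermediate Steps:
$z{\left(P \right)} = - 8 P^{2}$ ($z{\left(P \right)} = 2 P 2 P \left(-2\right) = 4 P^{2} \left(-2\right) = - 8 P^{2}$)
$\frac{-46896 + 23 \cdot 324}{z{\left(-32 \right)} + 28551} = \frac{-46896 + 23 \cdot 324}{- 8 \left(-32\right)^{2} + 28551} = \frac{-46896 + 7452}{\left(-8\right) 1024 + 28551} = - \frac{39444}{-8192 + 28551} = - \frac{39444}{20359}$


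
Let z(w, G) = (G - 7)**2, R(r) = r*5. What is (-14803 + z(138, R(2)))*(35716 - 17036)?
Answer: -276351920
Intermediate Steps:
R(r) = 5*r
z(w, G) = (-7 + G)**2
(-14803 + z(138, R(2)))*(35716 - 17036) = (-14803 + (-7 + 5*2)**2)*(35716 - 17036) = (-14803 + (-7 + 10)**2)*18680 = (-14803 + 3**2)*18680 = (-14803 + 9)*18680 = -14794*18680 = -276351920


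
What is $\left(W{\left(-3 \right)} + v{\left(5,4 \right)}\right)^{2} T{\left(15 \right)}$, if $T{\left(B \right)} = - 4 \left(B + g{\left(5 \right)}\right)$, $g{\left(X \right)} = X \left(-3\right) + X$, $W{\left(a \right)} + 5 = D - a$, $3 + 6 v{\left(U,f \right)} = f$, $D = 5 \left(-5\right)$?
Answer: $- \frac{129605}{9} \approx -14401.0$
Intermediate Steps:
$D = -25$
$v{\left(U,f \right)} = - \frac{1}{2} + \frac{f}{6}$
$W{\left(a \right)} = -30 - a$ ($W{\left(a \right)} = -5 - \left(25 + a\right) = -30 - a$)
$g{\left(X \right)} = - 2 X$ ($g{\left(X \right)} = - 3 X + X = - 2 X$)
$T{\left(B \right)} = 40 - 4 B$ ($T{\left(B \right)} = - 4 \left(B - 10\right) = - 4 \left(-10 + B\right) = 40 - 4 B$)
$\left(W{\left(-3 \right)} + v{\left(5,4 \right)}\right)^{2} T{\left(15 \right)} = \left(\left(-30 - -3\right) + \left(- \frac{1}{2} + \frac{1}{6} \cdot 4\right)\right)^{2} \left(40 - 60\right) = \left(\left(-30 + 3\right) + \left(- \frac{1}{2} + \frac{2}{3}\right)\right)^{2} \left(40 - 60\right) = \left(-27 + \frac{1}{6}\right)^{2} \left(-20\right) = \left(- \frac{161}{6}\right)^{2} \left(-20\right) = \frac{25921}{36} \left(-20\right) = - \frac{129605}{9}$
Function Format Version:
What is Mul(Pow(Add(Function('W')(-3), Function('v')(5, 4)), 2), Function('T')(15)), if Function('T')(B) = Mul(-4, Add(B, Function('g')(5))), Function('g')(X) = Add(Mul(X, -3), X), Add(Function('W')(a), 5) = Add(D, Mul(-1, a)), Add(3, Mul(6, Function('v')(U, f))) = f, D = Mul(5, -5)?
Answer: Rational(-129605, 9) ≈ -14401.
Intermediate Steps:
D = -25
Function('v')(U, f) = Add(Rational(-1, 2), Mul(Rational(1, 6), f))
Function('W')(a) = Add(-30, Mul(-1, a)) (Function('W')(a) = Add(-5, Add(-25, Mul(-1, a))) = Add(-30, Mul(-1, a)))
Function('g')(X) = Mul(-2, X) (Function('g')(X) = Add(Mul(-3, X), X) = Mul(-2, X))
Function('T')(B) = Add(40, Mul(-4, B)) (Function('T')(B) = Mul(-4, Add(B, Mul(-2, 5))) = Mul(-4, Add(B, -10)) = Mul(-4, Add(-10, B)) = Add(40, Mul(-4, B)))
Mul(Pow(Add(Function('W')(-3), Function('v')(5, 4)), 2), Function('T')(15)) = Mul(Pow(Add(Add(-30, Mul(-1, -3)), Add(Rational(-1, 2), Mul(Rational(1, 6), 4))), 2), Add(40, Mul(-4, 15))) = Mul(Pow(Add(Add(-30, 3), Add(Rational(-1, 2), Rational(2, 3))), 2), Add(40, -60)) = Mul(Pow(Add(-27, Rational(1, 6)), 2), -20) = Mul(Pow(Rational(-161, 6), 2), -20) = Mul(Rational(25921, 36), -20) = Rational(-129605, 9)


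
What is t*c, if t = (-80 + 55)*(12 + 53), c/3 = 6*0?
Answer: 0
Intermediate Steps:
c = 0 (c = 3*(6*0) = 3*0 = 0)
t = -1625 (t = -25*65 = -1625)
t*c = -1625*0 = 0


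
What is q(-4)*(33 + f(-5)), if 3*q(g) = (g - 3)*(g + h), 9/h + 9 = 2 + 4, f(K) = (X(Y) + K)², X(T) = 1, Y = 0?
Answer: 2401/3 ≈ 800.33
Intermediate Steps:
f(K) = (1 + K)²
h = -3 (h = 9/(-9 + (2 + 4)) = 9/(-9 + 6) = 9/(-3) = 9*(-⅓) = -3)
q(g) = (-3 + g)²/3 (q(g) = ((g - 3)*(g - 3))/3 = ((-3 + g)*(-3 + g))/3 = (-3 + g)²/3)
q(-4)*(33 + f(-5)) = (3 - 2*(-4) + (⅓)*(-4)²)*(33 + (1 - 5)²) = (3 + 8 + (⅓)*16)*(33 + (-4)²) = (3 + 8 + 16/3)*(33 + 16) = (49/3)*49 = 2401/3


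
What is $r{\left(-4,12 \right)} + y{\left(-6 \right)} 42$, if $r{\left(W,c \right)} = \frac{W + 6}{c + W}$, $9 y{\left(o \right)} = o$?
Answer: $- \frac{111}{4} \approx -27.75$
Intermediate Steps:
$y{\left(o \right)} = \frac{o}{9}$
$r{\left(W,c \right)} = \frac{6 + W}{W + c}$
$r{\left(-4,12 \right)} + y{\left(-6 \right)} 42 = \frac{6 - 4}{-4 + 12} + \frac{1}{9} \left(-6\right) 42 = \frac{1}{8} \cdot 2 - 28 = \frac{1}{4} - 28 = - \frac{111}{4}$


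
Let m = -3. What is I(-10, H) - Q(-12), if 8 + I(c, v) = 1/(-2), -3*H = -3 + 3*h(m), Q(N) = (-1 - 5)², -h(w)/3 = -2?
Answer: -89/2 ≈ -44.500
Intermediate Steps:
h(w) = 6 (h(w) = -3*(-2) = 6)
Q(N) = 36 (Q(N) = (-6)² = 36)
H = -5 (H = -(-3 + 3*6)/3 = -(-3 + 18)/3 = -⅓*15 = -5)
I(c, v) = -17/2 (I(c, v) = -8 + 1/(-2) = -8 - ½ = -17/2)
I(-10, H) - Q(-12) = -17/2 - 1*36 = -17/2 - 36 = -89/2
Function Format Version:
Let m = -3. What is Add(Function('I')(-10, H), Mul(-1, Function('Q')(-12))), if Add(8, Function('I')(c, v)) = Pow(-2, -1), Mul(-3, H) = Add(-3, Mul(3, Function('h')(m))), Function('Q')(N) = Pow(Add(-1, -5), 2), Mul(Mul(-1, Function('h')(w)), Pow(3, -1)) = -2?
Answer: Rational(-89, 2) ≈ -44.500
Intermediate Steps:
Function('h')(w) = 6 (Function('h')(w) = Mul(-3, -2) = 6)
Function('Q')(N) = 36 (Function('Q')(N) = Pow(-6, 2) = 36)
H = -5 (H = Mul(Rational(-1, 3), Add(-3, Mul(3, 6))) = Mul(Rational(-1, 3), Add(-3, 18)) = Mul(Rational(-1, 3), 15) = -5)
Function('I')(c, v) = Rational(-17, 2) (Function('I')(c, v) = Add(-8, Pow(-2, -1)) = Add(-8, Rational(-1, 2)) = Rational(-17, 2))
Add(Function('I')(-10, H), Mul(-1, Function('Q')(-12))) = Add(Rational(-17, 2), Mul(-1, 36)) = Add(Rational(-17, 2), -36) = Rational(-89, 2)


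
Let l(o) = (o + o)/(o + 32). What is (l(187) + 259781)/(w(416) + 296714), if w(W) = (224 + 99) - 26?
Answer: 56892413/65045409 ≈ 0.87466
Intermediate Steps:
w(W) = 297 (w(W) = 323 - 26 = 297)
l(o) = 2*o/(32 + o) (l(o) = (2*o)/(32 + o) = 2*o/(32 + o))
(l(187) + 259781)/(w(416) + 296714) = (2*187/(32 + 187) + 259781)/(297 + 296714) = (2*187/219 + 259781)/297011 = (2*187*(1/219) + 259781)*(1/297011) = (374/219 + 259781)*(1/297011) = (56892413/219)*(1/297011) = 56892413/65045409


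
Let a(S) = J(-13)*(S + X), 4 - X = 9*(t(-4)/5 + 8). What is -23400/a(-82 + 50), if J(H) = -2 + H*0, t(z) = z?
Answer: -14625/116 ≈ -126.08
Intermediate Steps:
J(H) = -2 (J(H) = -2 + 0 = -2)
X = -304/5 (X = 4 - 9*(-4/5 + 8) = 4 - 9*36/5 = 4 - 1*324/5 = 4 - 324/5 = -304/5 ≈ -60.800)
a(S) = 608/5 - 2*S (a(S) = -2*(S - 304/5) = -2*(-304/5 + S) = 608/5 - 2*S)
-23400/a(-82 + 50) = -23400/(608/5 - 2*(-82 + 50)) = -23400/(608/5 - 2*(-32)) = -23400/(608/5 + 64) = -23400/928/5 = -23400*5/928 = -14625/116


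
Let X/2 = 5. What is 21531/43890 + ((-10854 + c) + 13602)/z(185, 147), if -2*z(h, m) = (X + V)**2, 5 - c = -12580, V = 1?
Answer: -40706833/160930 ≈ -252.95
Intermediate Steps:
X = 10 (X = 2*5 = 10)
c = 12585 (c = 5 - 1*(-12580) = 5 + 12580 = 12585)
z(h, m) = -121/2 (z(h, m) = -(10 + 1)**2/2 = -1/2*11**2 = -1/2*121 = -121/2)
21531/43890 + ((-10854 + c) + 13602)/z(185, 147) = 21531/43890 + ((-10854 + 12585) + 13602)/(-121/2) = 21531*(1/43890) + (1731 + 13602)*(-2/121) = 7177/14630 + 15333*(-2/121) = 7177/14630 - 30666/121 = -40706833/160930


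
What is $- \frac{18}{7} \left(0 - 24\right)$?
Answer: $\frac{432}{7} \approx 61.714$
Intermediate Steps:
$- \frac{18}{7} \left(0 - 24\right) = \left(-18\right) \frac{1}{7} \left(0 - 24\right) = \left(- \frac{18}{7}\right) \left(-24\right) = \frac{432}{7}$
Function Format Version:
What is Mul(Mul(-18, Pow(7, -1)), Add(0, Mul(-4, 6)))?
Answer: Rational(432, 7) ≈ 61.714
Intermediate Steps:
Mul(Mul(-18, Pow(7, -1)), Add(0, Mul(-4, 6))) = Mul(Mul(-18, Rational(1, 7)), Add(0, -24)) = Mul(Rational(-18, 7), -24) = Rational(432, 7)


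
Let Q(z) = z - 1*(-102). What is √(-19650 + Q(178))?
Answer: I*√19370 ≈ 139.18*I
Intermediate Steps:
Q(z) = 102 + z (Q(z) = z + 102 = 102 + z)
√(-19650 + Q(178)) = √(-19650 + (102 + 178)) = √(-19650 + 280) = √(-19370) = I*√19370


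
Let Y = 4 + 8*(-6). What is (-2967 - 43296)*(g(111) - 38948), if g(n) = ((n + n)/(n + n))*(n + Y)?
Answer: 1798751703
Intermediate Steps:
Y = -44 (Y = 4 - 48 = -44)
g(n) = -44 + n (g(n) = ((n + n)/(n + n))*(n - 44) = ((2*n)/((2*n)))*(-44 + n) = ((2*n)*(1/(2*n)))*(-44 + n) = 1*(-44 + n) = -44 + n)
(-2967 - 43296)*(g(111) - 38948) = (-2967 - 43296)*((-44 + 111) - 38948) = -46263*(67 - 38948) = -46263*(-38881) = 1798751703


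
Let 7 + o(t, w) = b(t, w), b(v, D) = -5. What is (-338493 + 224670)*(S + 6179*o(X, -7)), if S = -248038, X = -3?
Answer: 36672177078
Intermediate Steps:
o(t, w) = -12 (o(t, w) = -7 - 5 = -12)
(-338493 + 224670)*(S + 6179*o(X, -7)) = (-338493 + 224670)*(-248038 + 6179*(-12)) = -113823*(-248038 - 74148) = -113823*(-322186) = 36672177078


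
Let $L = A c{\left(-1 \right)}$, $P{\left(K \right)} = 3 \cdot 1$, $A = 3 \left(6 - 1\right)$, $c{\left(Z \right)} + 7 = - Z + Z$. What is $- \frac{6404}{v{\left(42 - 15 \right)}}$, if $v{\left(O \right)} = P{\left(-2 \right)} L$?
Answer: $\frac{6404}{315} \approx 20.33$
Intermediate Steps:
$c{\left(Z \right)} = -7$ ($c{\left(Z \right)} = -7 + \left(- Z + Z\right) = -7 + 0 = -7$)
$A = 15$ ($A = 3 \cdot 5 = 15$)
$P{\left(K \right)} = 3$
$L = -105$ ($L = 15 \left(-7\right) = -105$)
$v{\left(O \right)} = -315$ ($v{\left(O \right)} = 3 \left(-105\right) = -315$)
$- \frac{6404}{v{\left(42 - 15 \right)}} = - \frac{6404}{-315} = \left(-6404\right) \left(- \frac{1}{315}\right) = \frac{6404}{315}$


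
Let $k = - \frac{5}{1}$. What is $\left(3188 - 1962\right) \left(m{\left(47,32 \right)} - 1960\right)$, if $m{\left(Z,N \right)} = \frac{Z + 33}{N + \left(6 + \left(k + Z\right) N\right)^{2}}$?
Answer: $- \frac{1094867849160}{455633} \approx -2.403 \cdot 10^{6}$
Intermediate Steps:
$k = -5$ ($k = \left(-5\right) 1 = -5$)
$m{\left(Z,N \right)} = \frac{33 + Z}{N + \left(6 + N \left(-5 + Z\right)\right)^{2}}$ ($m{\left(Z,N \right)} = \frac{Z + 33}{N + \left(6 + \left(-5 + Z\right) N\right)^{2}} = \frac{33 + Z}{N + \left(6 + N \left(-5 + Z\right)\right)^{2}}$)
$\left(3188 - 1962\right) \left(m{\left(47,32 \right)} - 1960\right) = \left(3188 - 1962\right) \left(\frac{33 + 47}{32 + \left(6 - 160 + 32 \cdot 47\right)^{2}} - 1960\right) = 1226 \left(\frac{1}{32 + \left(6 - 160 + 1504\right)^{2}} \cdot 80 - 1960\right) = 1226 \left(\frac{1}{32 + 1350^{2}} \cdot 80 - 1960\right) = 1226 \left(\frac{1}{32 + 1822500} \cdot 80 - 1960\right) = 1226 \left(\frac{1}{1822532} \cdot 80 - 1960\right) = 1226 \left(\frac{20}{455633} - 1960\right) = 1226 \left(- \frac{893040660}{455633}\right) = - \frac{1094867849160}{455633}$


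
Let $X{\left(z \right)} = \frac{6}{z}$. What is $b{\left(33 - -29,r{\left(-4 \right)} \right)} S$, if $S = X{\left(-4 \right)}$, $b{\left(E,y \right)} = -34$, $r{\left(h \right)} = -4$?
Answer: $51$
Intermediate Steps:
$S = - \frac{3}{2}$ ($S = \frac{6}{-4} = 6 \left(- \frac{1}{4}\right) = - \frac{3}{2} \approx -1.5$)
$b{\left(33 - -29,r{\left(-4 \right)} \right)} S = \left(-34\right) \left(- \frac{3}{2}\right) = 51$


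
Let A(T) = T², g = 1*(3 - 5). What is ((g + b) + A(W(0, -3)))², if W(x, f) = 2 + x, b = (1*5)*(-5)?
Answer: 529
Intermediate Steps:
b = -25 (b = 5*(-5) = -25)
g = -2 (g = 1*(-2) = -2)
((g + b) + A(W(0, -3)))² = ((-2 - 25) + (2 + 0)²)² = (-27 + 2²)² = (-27 + 4)² = (-23)² = 529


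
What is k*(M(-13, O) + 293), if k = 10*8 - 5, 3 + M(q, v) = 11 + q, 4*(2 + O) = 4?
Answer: 21600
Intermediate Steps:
O = -1 (O = -2 + (1/4)*4 = -2 + 1 = -1)
M(q, v) = 8 + q (M(q, v) = -3 + (11 + q) = 8 + q)
k = 75 (k = 80 - 5 = 75)
k*(M(-13, O) + 293) = 75*((8 - 13) + 293) = 75*(-5 + 293) = 75*288 = 21600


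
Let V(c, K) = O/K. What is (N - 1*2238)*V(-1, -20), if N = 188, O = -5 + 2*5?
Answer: 1025/2 ≈ 512.50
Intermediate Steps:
O = 5 (O = -5 + 10 = 5)
V(c, K) = 5/K
(N - 1*2238)*V(-1, -20) = (188 - 1*2238)*(5/(-20)) = (188 - 2238)*(5*(-1/20)) = -2050*(-¼) = 1025/2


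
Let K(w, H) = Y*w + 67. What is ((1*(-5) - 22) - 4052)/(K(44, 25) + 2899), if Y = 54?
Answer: -4079/5342 ≈ -0.76357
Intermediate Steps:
K(w, H) = 67 + 54*w (K(w, H) = 54*w + 67 = 67 + 54*w)
((1*(-5) - 22) - 4052)/(K(44, 25) + 2899) = ((1*(-5) - 22) - 4052)/((67 + 54*44) + 2899) = ((-5 - 22) - 4052)/((67 + 2376) + 2899) = (-27 - 4052)/(2443 + 2899) = -4079/5342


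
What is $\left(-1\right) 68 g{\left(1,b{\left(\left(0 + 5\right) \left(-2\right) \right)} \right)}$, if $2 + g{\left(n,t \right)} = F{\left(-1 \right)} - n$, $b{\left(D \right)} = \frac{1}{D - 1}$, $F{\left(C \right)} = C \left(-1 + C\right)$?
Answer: $68$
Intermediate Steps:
$b{\left(D \right)} = \frac{1}{-1 + D}$
$g{\left(n,t \right)} = - n$ ($g{\left(n,t \right)} = -2 - \left(-2 + n\right) = - n$)
$\left(-1\right) 68 g{\left(1,b{\left(\left(0 + 5\right) \left(-2\right) \right)} \right)} = \left(-1\right) 68 \left(\left(-1\right) 1\right) = \left(-68\right) \left(-1\right) = 68$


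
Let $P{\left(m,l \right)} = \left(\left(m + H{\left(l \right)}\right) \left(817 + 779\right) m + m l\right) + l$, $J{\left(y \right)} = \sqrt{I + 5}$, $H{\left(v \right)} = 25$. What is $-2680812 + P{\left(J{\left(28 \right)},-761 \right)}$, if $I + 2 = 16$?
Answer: $-2651249 + 39139 \sqrt{19} \approx -2.4806 \cdot 10^{6}$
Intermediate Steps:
$I = 14$ ($I = -2 + 16 = 14$)
$J{\left(y \right)} = \sqrt{19}$ ($J{\left(y \right)} = \sqrt{14 + 5} = \sqrt{19}$)
$P{\left(m,l \right)} = l + l m + m \left(39900 + 1596 m\right)$ ($P{\left(m,l \right)} = \left(\left(m + 25\right) \left(817 + 779\right) m + m l\right) + l = \left(\left(25 + m\right) 1596 m + l m\right) + l = \left(\left(39900 + 1596 m\right) m + l m\right) + l = \left(m \left(39900 + 1596 m\right) + l m\right) + l = \left(l m + m \left(39900 + 1596 m\right)\right) + l = l + l m + m \left(39900 + 1596 m\right)$)
$-2680812 + P{\left(J{\left(28 \right)},-761 \right)} = -2680812 + \left(-761 + 1596 \left(\sqrt{19}\right)^{2} + 39900 \sqrt{19} - 761 \sqrt{19}\right) = -2680812 + \left(-761 + 1596 \cdot 19 + 39900 \sqrt{19} - 761 \sqrt{19}\right) = -2680812 + \left(-761 + 30324 + 39900 \sqrt{19} - 761 \sqrt{19}\right) = -2680812 + \left(29563 + 39139 \sqrt{19}\right) = -2651249 + 39139 \sqrt{19}$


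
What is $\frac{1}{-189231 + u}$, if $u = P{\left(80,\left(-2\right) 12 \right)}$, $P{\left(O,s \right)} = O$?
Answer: $- \frac{1}{189151} \approx -5.2868 \cdot 10^{-6}$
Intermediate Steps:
$u = 80$
$\frac{1}{-189231 + u} = \frac{1}{-189231 + 80} = \frac{1}{-189151} = - \frac{1}{189151}$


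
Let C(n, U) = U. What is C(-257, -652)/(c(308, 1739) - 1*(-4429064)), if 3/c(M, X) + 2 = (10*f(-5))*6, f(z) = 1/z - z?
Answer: -186472/1266712307 ≈ -0.00014721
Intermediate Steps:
c(M, X) = 3/286 (c(M, X) = 3/(-2 + (10*(1/(-5) - 1*(-5)))*6) = 3/(-2 + (10*(-⅕ + 5))*6) = 3/(-2 + (10*(24/5))*6) = 3/(-2 + 48*6) = 3/(-2 + 288) = 3/286)
C(-257, -652)/(c(308, 1739) - 1*(-4429064)) = -652/(3/286 - 1*(-4429064)) = -652/(3/286 + 4429064) = -652/1266712307/286 = -652*286/1266712307 = -186472/1266712307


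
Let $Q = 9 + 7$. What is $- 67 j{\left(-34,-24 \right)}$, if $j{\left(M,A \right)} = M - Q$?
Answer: $3350$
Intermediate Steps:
$Q = 16$
$j{\left(M,A \right)} = -16 + M$ ($j{\left(M,A \right)} = M - 16 = -16 + M$)
$- 67 j{\left(-34,-24 \right)} = - 67 \left(-16 - 34\right) = \left(-67\right) \left(-50\right) = 3350$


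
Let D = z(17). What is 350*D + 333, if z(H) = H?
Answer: 6283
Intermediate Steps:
D = 17
350*D + 333 = 350*17 + 333 = 5950 + 333 = 6283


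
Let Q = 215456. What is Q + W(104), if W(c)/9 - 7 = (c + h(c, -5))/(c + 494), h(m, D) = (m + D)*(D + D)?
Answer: 64436194/299 ≈ 2.1551e+5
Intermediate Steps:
h(m, D) = 2*D*(D + m) (h(m, D) = (D + m)*(2*D) = 2*D*(D + m))
W(c) = 63 + 9*(50 - 9*c)/(494 + c) (W(c) = 63 + 9*((c + 2*(-5)*(-5 + c))/(c + 494)) = 63 + 9*((c + (50 - 10*c))/(494 + c)) = 63 + 9*((50 - 9*c)/(494 + c)) = 63 + 9*(50 - 9*c)/(494 + c))
Q + W(104) = 215456 + 18*(1754 - 1*104)/(494 + 104) = 215456 + 18*(1754 - 104)/598 = 215456 + 18*(1/598)*1650 = 215456 + 14850/299 = 64436194/299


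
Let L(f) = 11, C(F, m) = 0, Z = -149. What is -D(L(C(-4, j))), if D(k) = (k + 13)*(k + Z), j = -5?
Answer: 3312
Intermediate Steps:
D(k) = (-149 + k)*(13 + k) (D(k) = (k + 13)*(k - 149) = (13 + k)*(-149 + k) = (-149 + k)*(13 + k))
-D(L(C(-4, j))) = -(-1937 + 11² - 136*11) = -(-1937 + 121 - 1496) = -1*(-3312) = 3312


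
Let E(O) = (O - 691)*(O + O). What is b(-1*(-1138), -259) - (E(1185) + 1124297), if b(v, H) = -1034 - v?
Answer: -2297249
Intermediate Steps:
E(O) = 2*O*(-691 + O) (E(O) = (-691 + O)*(2*O) = 2*O*(-691 + O))
b(-1*(-1138), -259) - (E(1185) + 1124297) = (-1034 - (-1)*(-1138)) - (2*1185*(-691 + 1185) + 1124297) = (-1034 - 1*1138) - (2*1185*494 + 1124297) = (-1034 - 1138) - (1170780 + 1124297) = -2172 - 1*2295077 = -2172 - 2295077 = -2297249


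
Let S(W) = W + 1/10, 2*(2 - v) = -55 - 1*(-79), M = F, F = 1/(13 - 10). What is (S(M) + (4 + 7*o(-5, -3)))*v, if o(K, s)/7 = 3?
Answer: -4543/3 ≈ -1514.3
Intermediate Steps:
F = ⅓ (F = 1/3 = ⅓ ≈ 0.33333)
M = ⅓ ≈ 0.33333
v = -10 (v = 2 - (-55 - 1*(-79))/2 = 2 - (-55 + 79)/2 = 2 - ½*24 = 2 - 12 = -10)
o(K, s) = 21 (o(K, s) = 7*3 = 21)
S(W) = ⅒ + W (S(W) = W + ⅒ = ⅒ + W)
(S(M) + (4 + 7*o(-5, -3)))*v = ((⅒ + ⅓) + (4 + 7*21))*(-10) = (13/30 + (4 + 147))*(-10) = (13/30 + 151)*(-10) = (4543/30)*(-10) = -4543/3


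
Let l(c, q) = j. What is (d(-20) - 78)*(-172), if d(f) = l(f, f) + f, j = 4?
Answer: 16168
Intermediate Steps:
l(c, q) = 4
d(f) = 4 + f
(d(-20) - 78)*(-172) = ((4 - 20) - 78)*(-172) = (-16 - 78)*(-172) = -94*(-172) = 16168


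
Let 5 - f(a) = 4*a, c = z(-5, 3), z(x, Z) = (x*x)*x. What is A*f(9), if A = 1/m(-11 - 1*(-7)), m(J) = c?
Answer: 31/125 ≈ 0.24800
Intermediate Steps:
z(x, Z) = x³ (z(x, Z) = x²*x = x³)
c = -125 (c = (-5)³ = -125)
m(J) = -125
A = -1/125 (A = 1/(-125) = -1/125 ≈ -0.0080000)
f(a) = 5 - 4*a
A*f(9) = -(5 - 4*9)/125 = -(5 - 36)/125 = -1/125*(-31) = 31/125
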